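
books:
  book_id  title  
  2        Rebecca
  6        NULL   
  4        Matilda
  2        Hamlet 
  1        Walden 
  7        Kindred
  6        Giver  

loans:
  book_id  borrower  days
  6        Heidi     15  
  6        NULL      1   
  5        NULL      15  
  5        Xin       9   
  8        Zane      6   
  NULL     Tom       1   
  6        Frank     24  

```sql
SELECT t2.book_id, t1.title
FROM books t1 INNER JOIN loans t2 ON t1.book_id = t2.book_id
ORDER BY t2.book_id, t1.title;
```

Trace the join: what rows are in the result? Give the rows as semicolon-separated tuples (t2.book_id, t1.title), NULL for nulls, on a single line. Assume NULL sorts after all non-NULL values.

(6, Giver); (6, Giver); (6, Giver); (6, NULL); (6, NULL); (6, NULL)

INNER JOIN keeps only pairs where the ON condition holds.
Matching on t1.book_id = t2.book_id. A NULL in a compared column never satisfies the condition.
- t1 (book_id=2) has no partner → excluded.
- t1 (book_id=6) pairs with 3 row(s) of t2.
- t1 (book_id=4) has no partner → excluded.
- t1 (book_id=2) has no partner → excluded.
- t1 (book_id=1) has no partner → excluded.
- t1 (book_id=7) has no partner → excluded.
- t1 (book_id=6) pairs with 3 row(s) of t2.
After projecting and ordering:
t2.book_id | t1.title
6 | Giver
6 | Giver
6 | Giver
6 | NULL
6 | NULL
6 | NULL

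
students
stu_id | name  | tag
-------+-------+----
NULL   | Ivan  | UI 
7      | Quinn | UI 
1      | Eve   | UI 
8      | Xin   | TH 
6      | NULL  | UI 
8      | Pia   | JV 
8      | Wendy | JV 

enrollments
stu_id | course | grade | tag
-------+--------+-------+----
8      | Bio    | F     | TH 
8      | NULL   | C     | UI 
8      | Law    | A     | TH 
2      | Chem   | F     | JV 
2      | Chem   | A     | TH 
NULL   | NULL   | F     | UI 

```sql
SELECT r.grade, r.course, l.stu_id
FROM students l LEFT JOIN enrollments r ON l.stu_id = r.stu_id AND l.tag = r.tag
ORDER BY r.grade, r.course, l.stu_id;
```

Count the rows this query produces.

8

LEFT JOIN keeps every row from `students`; unmatched rows get NULL for `enrollments`'s columns.
Matching on l.stu_id = r.stu_id AND l.tag = r.tag. A NULL in a compared column never satisfies the condition.
- l[0] stu_id=NULL, tag=UI → no match; kept with NULLs on the r side.
- l[1] stu_id=7, tag=UI → no match; kept with NULLs on the r side.
- l[2] stu_id=1, tag=UI → no match; kept with NULLs on the r side.
- l[3] stu_id=8, tag=TH → 2 match(es) in r → 2 row(s).
- l[4] stu_id=6, tag=UI → no match; kept with NULLs on the r side.
- l[5] stu_id=8, tag=JV → no match; kept with NULLs on the r side.
- l[6] stu_id=8, tag=JV → no match; kept with NULLs on the r side.
Total: 2 matched + 6 padded = 8 rows.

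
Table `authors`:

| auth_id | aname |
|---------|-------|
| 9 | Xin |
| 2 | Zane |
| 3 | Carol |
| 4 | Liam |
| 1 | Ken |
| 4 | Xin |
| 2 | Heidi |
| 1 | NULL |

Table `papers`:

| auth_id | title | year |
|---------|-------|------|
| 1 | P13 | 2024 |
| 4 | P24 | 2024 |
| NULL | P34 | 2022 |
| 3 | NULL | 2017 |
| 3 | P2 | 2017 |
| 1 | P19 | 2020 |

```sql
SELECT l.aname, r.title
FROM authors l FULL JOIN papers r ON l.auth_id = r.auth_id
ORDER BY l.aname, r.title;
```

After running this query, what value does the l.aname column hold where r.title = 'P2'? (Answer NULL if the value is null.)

Carol

FULL OUTER JOIN keeps every row from both sides; unmatched rows get NULL for the other side's columns.
Matching on l.auth_id = r.auth_id. A NULL in a compared column never satisfies the condition.
- l row (auth_id=9): no match → kept, r columns NULL.
- l row (auth_id=2): no match → kept, r columns NULL.
- l row (auth_id=3): matches 2 r row(s) → 2 output row(s).
- l row (auth_id=4): matches 1 r row(s) → 1 output row(s).
- l row (auth_id=1): matches 2 r row(s) → 2 output row(s).
- l row (auth_id=4): matches 1 r row(s) → 1 output row(s).
- l row (auth_id=2): no match → kept, r columns NULL.
- l row (auth_id=1): matches 2 r row(s) → 2 output row(s).
- 1 r row(s) had no l match → kept, l columns NULL.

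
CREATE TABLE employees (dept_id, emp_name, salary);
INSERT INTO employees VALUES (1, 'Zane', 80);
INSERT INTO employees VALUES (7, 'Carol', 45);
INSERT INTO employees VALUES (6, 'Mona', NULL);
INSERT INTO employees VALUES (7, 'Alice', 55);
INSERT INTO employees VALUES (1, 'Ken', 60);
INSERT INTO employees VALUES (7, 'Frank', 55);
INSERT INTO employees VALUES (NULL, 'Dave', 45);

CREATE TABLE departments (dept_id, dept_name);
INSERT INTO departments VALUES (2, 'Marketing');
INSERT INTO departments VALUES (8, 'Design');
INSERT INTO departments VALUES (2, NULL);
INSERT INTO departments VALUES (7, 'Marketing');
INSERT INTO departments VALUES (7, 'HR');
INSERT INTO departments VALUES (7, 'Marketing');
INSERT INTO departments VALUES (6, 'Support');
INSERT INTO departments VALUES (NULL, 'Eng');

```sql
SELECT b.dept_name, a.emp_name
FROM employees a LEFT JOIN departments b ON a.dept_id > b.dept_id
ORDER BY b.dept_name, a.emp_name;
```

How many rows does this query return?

14

LEFT JOIN keeps every row from `employees`; unmatched rows get NULL for `departments`'s columns.
Matching on a.dept_id > b.dept_id. A NULL in a compared column never satisfies the condition.
- a (dept_id=1) has no partner → padded with NULL.
- a (dept_id=7) pairs with 3 row(s) of b.
- a (dept_id=6) pairs with 2 row(s) of b.
- a (dept_id=7) pairs with 3 row(s) of b.
- a (dept_id=1) has no partner → padded with NULL.
- a (dept_id=7) pairs with 3 row(s) of b.
- a (dept_id=NULL) has no partner → padded with NULL.
Total: 11 matched + 3 padded = 14 rows.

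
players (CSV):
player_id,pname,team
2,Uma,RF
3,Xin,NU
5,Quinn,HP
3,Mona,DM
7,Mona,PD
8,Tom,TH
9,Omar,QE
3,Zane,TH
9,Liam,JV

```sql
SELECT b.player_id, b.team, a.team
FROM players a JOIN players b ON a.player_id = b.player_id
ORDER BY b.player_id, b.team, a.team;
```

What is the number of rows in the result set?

17

INNER JOIN keeps only pairs where the ON condition holds.
Matching on a.player_id = b.player_id.
- a[0] player_id=2 → 1 match(es) in b → 1 row(s).
- a[1] player_id=3 → 3 match(es) in b → 3 row(s).
- a[2] player_id=5 → 1 match(es) in b → 1 row(s).
- a[3] player_id=3 → 3 match(es) in b → 3 row(s).
- a[4] player_id=7 → 1 match(es) in b → 1 row(s).
- a[5] player_id=8 → 1 match(es) in b → 1 row(s).
- a[6] player_id=9 → 2 match(es) in b → 2 row(s).
- a[7] player_id=3 → 3 match(es) in b → 3 row(s).
- a[8] player_id=9 → 2 match(es) in b → 2 row(s).
Total: 17 rows.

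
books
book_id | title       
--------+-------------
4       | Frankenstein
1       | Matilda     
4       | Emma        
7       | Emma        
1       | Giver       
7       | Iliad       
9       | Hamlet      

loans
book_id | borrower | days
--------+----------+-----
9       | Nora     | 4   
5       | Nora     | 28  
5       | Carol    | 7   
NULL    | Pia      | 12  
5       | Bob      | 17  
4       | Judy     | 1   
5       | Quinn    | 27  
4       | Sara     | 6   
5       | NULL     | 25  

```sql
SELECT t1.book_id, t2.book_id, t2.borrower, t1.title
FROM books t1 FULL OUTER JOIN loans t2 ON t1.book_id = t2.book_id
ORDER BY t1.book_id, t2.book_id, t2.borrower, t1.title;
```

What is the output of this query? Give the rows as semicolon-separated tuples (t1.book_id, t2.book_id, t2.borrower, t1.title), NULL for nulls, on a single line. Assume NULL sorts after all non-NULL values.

(1, NULL, NULL, Giver); (1, NULL, NULL, Matilda); (4, 4, Judy, Emma); (4, 4, Judy, Frankenstein); (4, 4, Sara, Emma); (4, 4, Sara, Frankenstein); (7, NULL, NULL, Emma); (7, NULL, NULL, Iliad); (9, 9, Nora, Hamlet); (NULL, 5, Bob, NULL); (NULL, 5, Carol, NULL); (NULL, 5, Nora, NULL); (NULL, 5, Quinn, NULL); (NULL, 5, NULL, NULL); (NULL, NULL, Pia, NULL)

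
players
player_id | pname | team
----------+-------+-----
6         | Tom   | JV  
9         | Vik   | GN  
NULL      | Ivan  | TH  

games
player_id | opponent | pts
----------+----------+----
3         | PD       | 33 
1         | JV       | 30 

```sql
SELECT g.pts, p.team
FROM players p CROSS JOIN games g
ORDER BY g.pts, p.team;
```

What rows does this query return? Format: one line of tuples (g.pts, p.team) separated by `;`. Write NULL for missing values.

(30, GN); (30, JV); (30, TH); (33, GN); (33, JV); (33, TH)

CROSS JOIN pairs every row of `players` with every row of `games`: 3 × 2 = 6 rows.
After projecting and ordering:
g.pts | p.team
30 | GN
30 | JV
30 | TH
33 | GN
33 | JV
33 | TH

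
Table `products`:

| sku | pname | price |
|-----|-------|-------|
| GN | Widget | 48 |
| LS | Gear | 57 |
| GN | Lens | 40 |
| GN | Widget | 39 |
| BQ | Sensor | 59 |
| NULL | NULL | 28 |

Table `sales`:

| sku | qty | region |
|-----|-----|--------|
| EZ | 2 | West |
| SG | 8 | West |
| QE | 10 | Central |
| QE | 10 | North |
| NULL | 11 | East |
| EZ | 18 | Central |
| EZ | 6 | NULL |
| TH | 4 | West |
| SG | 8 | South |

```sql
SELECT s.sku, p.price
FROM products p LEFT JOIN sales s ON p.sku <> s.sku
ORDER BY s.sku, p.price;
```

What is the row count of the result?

LEFT JOIN keeps every row from `products`; unmatched rows get NULL for `sales`'s columns.
Matching on p.sku <> s.sku. A NULL in a compared column never satisfies the condition.
- p (sku=GN) pairs with 8 row(s) of s.
- p (sku=LS) pairs with 8 row(s) of s.
- p (sku=GN) pairs with 8 row(s) of s.
- p (sku=GN) pairs with 8 row(s) of s.
- p (sku=BQ) pairs with 8 row(s) of s.
- p (sku=NULL) has no partner → padded with NULL.
Total: 40 matched + 1 padded = 41 rows.

41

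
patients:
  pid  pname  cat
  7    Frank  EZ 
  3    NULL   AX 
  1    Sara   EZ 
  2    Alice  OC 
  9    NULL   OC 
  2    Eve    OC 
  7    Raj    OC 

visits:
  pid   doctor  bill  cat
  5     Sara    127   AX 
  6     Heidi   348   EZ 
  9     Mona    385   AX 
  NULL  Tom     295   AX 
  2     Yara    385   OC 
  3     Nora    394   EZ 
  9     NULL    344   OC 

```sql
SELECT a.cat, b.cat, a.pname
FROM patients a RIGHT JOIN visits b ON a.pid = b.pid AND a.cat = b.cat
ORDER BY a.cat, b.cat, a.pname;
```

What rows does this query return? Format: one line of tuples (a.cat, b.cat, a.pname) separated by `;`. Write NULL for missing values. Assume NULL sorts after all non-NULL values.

(OC, OC, Alice); (OC, OC, Eve); (OC, OC, NULL); (NULL, AX, NULL); (NULL, AX, NULL); (NULL, AX, NULL); (NULL, EZ, NULL); (NULL, EZ, NULL)

RIGHT JOIN keeps every row from `visits`; unmatched rows get NULL for `patients`'s columns.
Matching on a.pid = b.pid AND a.cat = b.cat. A NULL in a compared column never satisfies the condition.
- a row (pid=7, cat=EZ): no match.
- a row (pid=3, cat=AX): no match.
- a row (pid=1, cat=EZ): no match.
- a row (pid=2, cat=OC): matches 1 b row(s) → 1 output row(s).
- a row (pid=9, cat=OC): matches 1 b row(s) → 1 output row(s).
- a row (pid=2, cat=OC): matches 1 b row(s) → 1 output row(s).
- a row (pid=7, cat=OC): no match.
- 5 row(s) from b found no a partner → padded with NULL.
After projecting and ordering:
a.cat | b.cat | a.pname
OC | OC | Alice
OC | OC | Eve
OC | OC | NULL
NULL | AX | NULL
NULL | AX | NULL
NULL | AX | NULL
NULL | EZ | NULL
NULL | EZ | NULL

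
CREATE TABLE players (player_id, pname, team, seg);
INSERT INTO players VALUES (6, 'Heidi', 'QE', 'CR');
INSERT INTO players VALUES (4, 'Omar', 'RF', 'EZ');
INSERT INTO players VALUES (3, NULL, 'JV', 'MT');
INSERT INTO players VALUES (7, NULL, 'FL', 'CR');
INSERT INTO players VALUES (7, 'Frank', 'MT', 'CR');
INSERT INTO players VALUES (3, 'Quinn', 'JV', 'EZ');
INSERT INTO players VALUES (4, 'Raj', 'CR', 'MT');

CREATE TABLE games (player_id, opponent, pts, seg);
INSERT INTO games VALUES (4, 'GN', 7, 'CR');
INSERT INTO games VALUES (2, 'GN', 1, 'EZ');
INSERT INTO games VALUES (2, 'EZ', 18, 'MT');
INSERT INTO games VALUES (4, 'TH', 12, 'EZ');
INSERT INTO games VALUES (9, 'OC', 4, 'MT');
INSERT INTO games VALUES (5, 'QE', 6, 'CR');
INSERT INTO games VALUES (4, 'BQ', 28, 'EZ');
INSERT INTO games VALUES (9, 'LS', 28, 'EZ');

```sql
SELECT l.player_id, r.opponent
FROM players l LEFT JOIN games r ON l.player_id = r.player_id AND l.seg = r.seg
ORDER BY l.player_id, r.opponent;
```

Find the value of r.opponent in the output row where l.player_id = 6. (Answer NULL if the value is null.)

NULL

LEFT JOIN keeps every row from `players`; unmatched rows get NULL for `games`'s columns.
Matching on l.player_id = r.player_id AND l.seg = r.seg.
- l (player_id=6, seg=CR) has no partner → padded with NULL.
- l (player_id=4, seg=EZ) pairs with 2 row(s) of r.
- l (player_id=3, seg=MT) has no partner → padded with NULL.
- l (player_id=7, seg=CR) has no partner → padded with NULL.
- l (player_id=7, seg=CR) has no partner → padded with NULL.
- l (player_id=3, seg=EZ) has no partner → padded with NULL.
- l (player_id=4, seg=MT) has no partner → padded with NULL.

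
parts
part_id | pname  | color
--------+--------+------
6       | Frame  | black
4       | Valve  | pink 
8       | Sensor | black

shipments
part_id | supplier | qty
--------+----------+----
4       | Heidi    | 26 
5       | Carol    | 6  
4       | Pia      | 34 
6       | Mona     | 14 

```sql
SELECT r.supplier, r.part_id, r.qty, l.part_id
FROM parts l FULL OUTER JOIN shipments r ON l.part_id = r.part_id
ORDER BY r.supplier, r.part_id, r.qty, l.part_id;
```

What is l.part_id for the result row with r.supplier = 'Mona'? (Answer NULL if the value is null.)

FULL OUTER JOIN keeps every row from both sides; unmatched rows get NULL for the other side's columns.
Matching on l.part_id = r.part_id.
- l row (part_id=6): matches 1 r row(s) → 1 output row(s).
- l row (part_id=4): matches 2 r row(s) → 2 output row(s).
- l row (part_id=8): no match → kept, r columns NULL.
- plus 1 unmatched r row(s), each kept with NULL l columns.

6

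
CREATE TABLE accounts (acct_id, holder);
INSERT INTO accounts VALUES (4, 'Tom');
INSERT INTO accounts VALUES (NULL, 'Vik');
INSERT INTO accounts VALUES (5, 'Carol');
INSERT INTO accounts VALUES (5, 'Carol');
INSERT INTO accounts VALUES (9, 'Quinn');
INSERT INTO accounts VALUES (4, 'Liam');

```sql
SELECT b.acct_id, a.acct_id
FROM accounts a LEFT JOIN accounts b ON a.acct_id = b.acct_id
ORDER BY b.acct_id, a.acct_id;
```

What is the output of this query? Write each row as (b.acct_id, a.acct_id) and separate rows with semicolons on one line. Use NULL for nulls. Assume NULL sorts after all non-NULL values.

(4, 4); (4, 4); (4, 4); (4, 4); (5, 5); (5, 5); (5, 5); (5, 5); (9, 9); (NULL, NULL)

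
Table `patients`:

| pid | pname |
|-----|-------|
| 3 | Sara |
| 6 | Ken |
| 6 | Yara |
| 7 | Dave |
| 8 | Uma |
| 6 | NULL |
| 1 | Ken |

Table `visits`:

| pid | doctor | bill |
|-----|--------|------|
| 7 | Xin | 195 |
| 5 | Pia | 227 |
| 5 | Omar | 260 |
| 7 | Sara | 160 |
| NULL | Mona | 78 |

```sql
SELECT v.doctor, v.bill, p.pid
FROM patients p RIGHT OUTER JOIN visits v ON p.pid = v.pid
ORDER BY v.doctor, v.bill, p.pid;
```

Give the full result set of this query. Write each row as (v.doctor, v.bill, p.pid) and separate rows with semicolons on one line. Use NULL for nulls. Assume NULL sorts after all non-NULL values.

(Mona, 78, NULL); (Omar, 260, NULL); (Pia, 227, NULL); (Sara, 160, 7); (Xin, 195, 7)

RIGHT JOIN keeps every row from `visits`; unmatched rows get NULL for `patients`'s columns.
Matching on p.pid = v.pid. A NULL in a compared column never satisfies the condition.
- p (pid=3) has no partner in v.
- p (pid=6) has no partner in v.
- p (pid=6) has no partner in v.
- p (pid=7) pairs with 2 row(s) of v.
- p (pid=8) has no partner in v.
- p (pid=6) has no partner in v.
- p (pid=1) has no partner in v.
- 3 row(s) from v found no p partner → padded with NULL.
After projecting and ordering:
v.doctor | v.bill | p.pid
Mona | 78 | NULL
Omar | 260 | NULL
Pia | 227 | NULL
Sara | 160 | 7
Xin | 195 | 7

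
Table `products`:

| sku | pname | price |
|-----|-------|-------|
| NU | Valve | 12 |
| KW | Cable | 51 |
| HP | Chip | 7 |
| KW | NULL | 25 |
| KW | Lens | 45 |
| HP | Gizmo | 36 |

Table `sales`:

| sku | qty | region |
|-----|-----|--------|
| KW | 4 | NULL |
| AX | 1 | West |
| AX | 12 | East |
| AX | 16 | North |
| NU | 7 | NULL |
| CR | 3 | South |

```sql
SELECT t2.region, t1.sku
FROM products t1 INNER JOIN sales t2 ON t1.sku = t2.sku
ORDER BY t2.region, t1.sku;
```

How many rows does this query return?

INNER JOIN keeps only pairs where the ON condition holds.
Matching on t1.sku = t2.sku.
Matched pairs: 4.
Total: 4 rows.

4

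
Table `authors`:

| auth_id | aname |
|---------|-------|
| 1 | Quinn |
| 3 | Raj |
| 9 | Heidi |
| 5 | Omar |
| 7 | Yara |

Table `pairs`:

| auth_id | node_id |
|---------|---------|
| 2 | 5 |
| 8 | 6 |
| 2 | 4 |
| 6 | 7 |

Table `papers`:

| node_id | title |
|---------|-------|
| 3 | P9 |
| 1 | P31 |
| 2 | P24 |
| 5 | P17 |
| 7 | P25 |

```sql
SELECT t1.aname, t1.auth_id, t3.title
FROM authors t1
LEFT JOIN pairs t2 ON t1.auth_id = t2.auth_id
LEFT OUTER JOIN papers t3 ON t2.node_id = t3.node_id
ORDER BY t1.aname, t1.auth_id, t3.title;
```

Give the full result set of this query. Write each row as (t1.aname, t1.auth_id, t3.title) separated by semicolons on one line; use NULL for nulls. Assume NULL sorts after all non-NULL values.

Evaluate left to right. First `authors t1 LEFT JOIN pairs t2` on auth_id: 5 row(s).
Then LEFT JOIN `papers t3` on node_id: each of those 5 rows is kept; rows whose t2.node_id has no match in t3 get NULL for t3's columns.

(Heidi, 9, NULL); (Omar, 5, NULL); (Quinn, 1, NULL); (Raj, 3, NULL); (Yara, 7, NULL)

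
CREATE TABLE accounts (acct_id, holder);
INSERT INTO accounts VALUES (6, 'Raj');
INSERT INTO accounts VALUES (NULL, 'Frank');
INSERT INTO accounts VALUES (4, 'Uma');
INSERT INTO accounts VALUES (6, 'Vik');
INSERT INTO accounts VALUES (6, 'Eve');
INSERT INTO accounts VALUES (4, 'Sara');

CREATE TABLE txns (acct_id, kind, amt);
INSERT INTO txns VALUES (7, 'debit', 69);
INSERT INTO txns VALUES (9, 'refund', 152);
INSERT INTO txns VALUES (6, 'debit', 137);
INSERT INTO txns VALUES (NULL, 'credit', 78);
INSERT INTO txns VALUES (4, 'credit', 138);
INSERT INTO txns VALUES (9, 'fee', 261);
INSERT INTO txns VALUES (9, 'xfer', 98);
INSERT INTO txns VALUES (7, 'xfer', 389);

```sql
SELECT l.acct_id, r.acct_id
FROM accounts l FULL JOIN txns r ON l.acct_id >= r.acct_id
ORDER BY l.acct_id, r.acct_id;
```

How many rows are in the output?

15

FULL OUTER JOIN keeps every row from both sides; unmatched rows get NULL for the other side's columns.
Matching on l.acct_id >= r.acct_id. A NULL in a compared column never satisfies the condition.
Matched pairs: 8; unmatched l rows kept: 1; unmatched r rows kept: 6.
Total: 8 matched + 7 padded = 15 rows.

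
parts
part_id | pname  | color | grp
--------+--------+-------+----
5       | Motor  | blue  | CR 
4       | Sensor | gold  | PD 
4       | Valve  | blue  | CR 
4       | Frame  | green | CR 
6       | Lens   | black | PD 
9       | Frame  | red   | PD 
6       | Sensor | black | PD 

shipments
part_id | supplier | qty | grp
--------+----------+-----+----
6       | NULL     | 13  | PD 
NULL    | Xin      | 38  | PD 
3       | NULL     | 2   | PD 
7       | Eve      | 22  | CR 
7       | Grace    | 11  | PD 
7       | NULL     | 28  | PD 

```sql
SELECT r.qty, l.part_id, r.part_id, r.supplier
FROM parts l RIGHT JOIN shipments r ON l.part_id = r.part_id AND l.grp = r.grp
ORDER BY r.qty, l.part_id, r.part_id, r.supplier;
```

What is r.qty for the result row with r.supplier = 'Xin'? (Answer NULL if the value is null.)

38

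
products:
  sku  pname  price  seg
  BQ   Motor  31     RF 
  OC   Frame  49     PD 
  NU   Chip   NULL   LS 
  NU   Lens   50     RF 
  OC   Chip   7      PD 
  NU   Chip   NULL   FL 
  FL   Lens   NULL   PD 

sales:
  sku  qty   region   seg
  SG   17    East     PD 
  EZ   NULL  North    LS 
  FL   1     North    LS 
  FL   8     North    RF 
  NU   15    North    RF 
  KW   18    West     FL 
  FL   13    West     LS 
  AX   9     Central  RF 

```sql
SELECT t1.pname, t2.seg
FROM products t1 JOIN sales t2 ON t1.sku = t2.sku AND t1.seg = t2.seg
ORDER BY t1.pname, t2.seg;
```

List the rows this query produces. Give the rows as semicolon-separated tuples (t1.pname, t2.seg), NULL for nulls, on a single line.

INNER JOIN keeps only pairs where the ON condition holds.
Matching on t1.sku = t2.sku AND t1.seg = t2.seg.
Matched pairs: 1.

(Lens, RF)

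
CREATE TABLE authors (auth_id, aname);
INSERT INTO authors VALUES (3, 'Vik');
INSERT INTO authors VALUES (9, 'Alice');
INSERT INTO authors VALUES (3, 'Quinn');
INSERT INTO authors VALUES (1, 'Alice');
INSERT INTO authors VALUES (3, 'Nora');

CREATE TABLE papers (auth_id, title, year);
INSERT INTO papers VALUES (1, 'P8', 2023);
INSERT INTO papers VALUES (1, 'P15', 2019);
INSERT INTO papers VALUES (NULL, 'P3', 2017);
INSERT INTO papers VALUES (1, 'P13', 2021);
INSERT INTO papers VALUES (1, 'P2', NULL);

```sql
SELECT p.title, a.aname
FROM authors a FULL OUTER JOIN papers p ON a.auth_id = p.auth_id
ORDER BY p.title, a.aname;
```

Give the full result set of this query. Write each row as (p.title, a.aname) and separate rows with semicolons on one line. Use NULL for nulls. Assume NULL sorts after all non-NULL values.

(P13, Alice); (P15, Alice); (P2, Alice); (P3, NULL); (P8, Alice); (NULL, Alice); (NULL, Nora); (NULL, Quinn); (NULL, Vik)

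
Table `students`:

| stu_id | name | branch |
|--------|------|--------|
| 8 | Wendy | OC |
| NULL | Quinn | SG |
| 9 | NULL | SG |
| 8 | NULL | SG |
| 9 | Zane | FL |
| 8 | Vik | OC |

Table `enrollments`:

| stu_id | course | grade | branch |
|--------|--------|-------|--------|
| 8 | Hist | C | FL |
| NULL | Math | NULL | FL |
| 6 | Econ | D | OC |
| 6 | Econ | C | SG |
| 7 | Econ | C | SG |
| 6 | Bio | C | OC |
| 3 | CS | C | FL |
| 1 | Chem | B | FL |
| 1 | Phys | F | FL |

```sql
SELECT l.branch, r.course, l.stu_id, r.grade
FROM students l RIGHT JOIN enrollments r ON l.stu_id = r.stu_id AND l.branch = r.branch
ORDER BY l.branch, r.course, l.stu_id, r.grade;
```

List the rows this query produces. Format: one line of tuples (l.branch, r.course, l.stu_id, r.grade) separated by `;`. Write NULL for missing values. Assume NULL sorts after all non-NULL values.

RIGHT JOIN keeps every row from `enrollments`; unmatched rows get NULL for `students`'s columns.
Matching on l.stu_id = r.stu_id AND l.branch = r.branch. A NULL in a compared column never satisfies the condition.
Matched pairs: 0; unmatched r rows kept: 9.

(NULL, Bio, NULL, C); (NULL, CS, NULL, C); (NULL, Chem, NULL, B); (NULL, Econ, NULL, C); (NULL, Econ, NULL, C); (NULL, Econ, NULL, D); (NULL, Hist, NULL, C); (NULL, Math, NULL, NULL); (NULL, Phys, NULL, F)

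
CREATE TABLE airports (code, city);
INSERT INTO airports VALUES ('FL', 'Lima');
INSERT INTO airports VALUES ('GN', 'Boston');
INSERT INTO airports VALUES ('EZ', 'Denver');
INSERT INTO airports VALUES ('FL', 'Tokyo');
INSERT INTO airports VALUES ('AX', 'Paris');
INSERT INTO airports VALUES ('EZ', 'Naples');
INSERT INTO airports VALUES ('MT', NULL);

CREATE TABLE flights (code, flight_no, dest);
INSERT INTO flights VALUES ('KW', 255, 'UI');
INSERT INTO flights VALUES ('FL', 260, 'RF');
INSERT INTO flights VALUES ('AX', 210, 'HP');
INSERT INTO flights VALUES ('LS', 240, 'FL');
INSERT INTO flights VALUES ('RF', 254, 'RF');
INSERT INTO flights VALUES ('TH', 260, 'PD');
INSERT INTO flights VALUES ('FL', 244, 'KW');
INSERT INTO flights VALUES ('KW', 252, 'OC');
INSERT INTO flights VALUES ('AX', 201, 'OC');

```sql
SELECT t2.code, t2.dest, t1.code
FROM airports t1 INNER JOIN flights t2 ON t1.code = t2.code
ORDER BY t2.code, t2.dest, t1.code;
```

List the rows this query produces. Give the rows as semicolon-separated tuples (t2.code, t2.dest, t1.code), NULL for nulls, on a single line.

(AX, HP, AX); (AX, OC, AX); (FL, KW, FL); (FL, KW, FL); (FL, RF, FL); (FL, RF, FL)

INNER JOIN keeps only pairs where the ON condition holds.
Matching on t1.code = t2.code.
- code=FL: 2 matching t2 row(s), so 2 row(s) emitted.
- code=GN: no matching t2 row, dropped.
- code=EZ: no matching t2 row, dropped.
- code=FL: 2 matching t2 row(s), so 2 row(s) emitted.
- code=AX: 2 matching t2 row(s), so 2 row(s) emitted.
- code=EZ: no matching t2 row, dropped.
- code=MT: no matching t2 row, dropped.
After projecting and ordering:
t2.code | t2.dest | t1.code
AX | HP | AX
AX | OC | AX
FL | KW | FL
FL | KW | FL
FL | RF | FL
FL | RF | FL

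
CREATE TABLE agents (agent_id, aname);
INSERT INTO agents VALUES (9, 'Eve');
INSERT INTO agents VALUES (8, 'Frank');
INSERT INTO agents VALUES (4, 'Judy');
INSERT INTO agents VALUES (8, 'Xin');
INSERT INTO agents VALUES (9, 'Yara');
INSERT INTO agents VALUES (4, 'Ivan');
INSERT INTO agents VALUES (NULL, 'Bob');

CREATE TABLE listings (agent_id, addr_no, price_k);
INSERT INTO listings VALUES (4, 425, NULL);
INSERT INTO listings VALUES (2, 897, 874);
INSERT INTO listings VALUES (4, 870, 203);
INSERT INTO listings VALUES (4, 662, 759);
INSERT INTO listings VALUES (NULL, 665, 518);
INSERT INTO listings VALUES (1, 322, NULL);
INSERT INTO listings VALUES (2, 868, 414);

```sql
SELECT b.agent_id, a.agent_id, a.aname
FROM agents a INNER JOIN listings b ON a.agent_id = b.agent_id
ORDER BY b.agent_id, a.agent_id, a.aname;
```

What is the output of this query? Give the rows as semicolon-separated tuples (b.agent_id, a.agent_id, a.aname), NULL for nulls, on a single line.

INNER JOIN keeps only pairs where the ON condition holds.
Matching on a.agent_id = b.agent_id. A NULL in a compared column never satisfies the condition.
- a (agent_id=9) has no partner → excluded.
- a (agent_id=8) has no partner → excluded.
- a (agent_id=4) pairs with 3 row(s) of b.
- a (agent_id=8) has no partner → excluded.
- a (agent_id=9) has no partner → excluded.
- a (agent_id=4) pairs with 3 row(s) of b.
- a (agent_id=NULL) has no partner → excluded.
After projecting and ordering:
b.agent_id | a.agent_id | a.aname
4 | 4 | Ivan
4 | 4 | Ivan
4 | 4 | Ivan
4 | 4 | Judy
4 | 4 | Judy
4 | 4 | Judy

(4, 4, Ivan); (4, 4, Ivan); (4, 4, Ivan); (4, 4, Judy); (4, 4, Judy); (4, 4, Judy)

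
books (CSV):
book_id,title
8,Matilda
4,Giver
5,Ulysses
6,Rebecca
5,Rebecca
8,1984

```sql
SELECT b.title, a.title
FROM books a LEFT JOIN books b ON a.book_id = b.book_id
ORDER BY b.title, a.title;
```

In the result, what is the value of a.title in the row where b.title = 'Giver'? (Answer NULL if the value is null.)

Giver

LEFT JOIN keeps every row from `books a`; unmatched rows get NULL for `books b`'s columns.
Matching on a.book_id = b.book_id.
- a[0] book_id=8 → 2 match(es) in b → 2 row(s).
- a[1] book_id=4 → 1 match(es) in b → 1 row(s).
- a[2] book_id=5 → 2 match(es) in b → 2 row(s).
- a[3] book_id=6 → 1 match(es) in b → 1 row(s).
- a[4] book_id=5 → 2 match(es) in b → 2 row(s).
- a[5] book_id=8 → 2 match(es) in b → 2 row(s).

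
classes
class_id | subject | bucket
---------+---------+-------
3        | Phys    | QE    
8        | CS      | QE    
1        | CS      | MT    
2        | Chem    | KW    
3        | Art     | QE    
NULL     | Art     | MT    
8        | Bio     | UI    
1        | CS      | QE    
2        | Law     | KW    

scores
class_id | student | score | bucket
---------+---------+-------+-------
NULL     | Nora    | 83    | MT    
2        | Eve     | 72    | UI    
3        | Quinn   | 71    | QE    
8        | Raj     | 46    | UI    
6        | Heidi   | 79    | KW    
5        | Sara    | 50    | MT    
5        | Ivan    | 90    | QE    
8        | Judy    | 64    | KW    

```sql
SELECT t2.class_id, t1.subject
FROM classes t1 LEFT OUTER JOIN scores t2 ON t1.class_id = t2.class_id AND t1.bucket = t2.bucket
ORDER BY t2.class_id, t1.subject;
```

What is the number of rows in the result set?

LEFT JOIN keeps every row from `classes`; unmatched rows get NULL for `scores`'s columns.
Matching on t1.class_id = t2.class_id AND t1.bucket = t2.bucket. A NULL in a compared column never satisfies the condition.
- class_id=3, bucket=QE: 1 matching t2 row(s), so 1 row(s) emitted.
- class_id=8, bucket=QE: no t2 row matches, row kept with t2 columns NULL.
- class_id=1, bucket=MT: no t2 row matches, row kept with t2 columns NULL.
- class_id=2, bucket=KW: no t2 row matches, row kept with t2 columns NULL.
- class_id=3, bucket=QE: 1 matching t2 row(s), so 1 row(s) emitted.
- class_id=NULL, bucket=MT: no t2 row matches, row kept with t2 columns NULL.
- class_id=8, bucket=UI: 1 matching t2 row(s), so 1 row(s) emitted.
- class_id=1, bucket=QE: no t2 row matches, row kept with t2 columns NULL.
- class_id=2, bucket=KW: no t2 row matches, row kept with t2 columns NULL.
Total: 3 matched + 6 padded = 9 rows.

9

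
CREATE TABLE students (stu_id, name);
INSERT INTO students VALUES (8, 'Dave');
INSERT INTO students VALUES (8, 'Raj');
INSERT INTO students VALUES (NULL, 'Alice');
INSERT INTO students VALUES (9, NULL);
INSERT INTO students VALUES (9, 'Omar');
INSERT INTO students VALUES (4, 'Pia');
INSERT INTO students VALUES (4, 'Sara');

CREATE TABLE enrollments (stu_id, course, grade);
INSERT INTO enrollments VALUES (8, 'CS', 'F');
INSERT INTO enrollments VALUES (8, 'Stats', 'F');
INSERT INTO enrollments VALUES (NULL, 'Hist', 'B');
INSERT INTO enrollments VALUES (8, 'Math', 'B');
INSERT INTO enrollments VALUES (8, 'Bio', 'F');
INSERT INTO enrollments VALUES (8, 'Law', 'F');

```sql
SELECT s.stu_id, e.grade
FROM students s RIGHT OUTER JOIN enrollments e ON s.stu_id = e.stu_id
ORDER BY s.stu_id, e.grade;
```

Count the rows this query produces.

11

RIGHT JOIN keeps every row from `enrollments`; unmatched rows get NULL for `students`'s columns.
Matching on s.stu_id = e.stu_id. A NULL in a compared column never satisfies the condition.
- stu_id=8: 5 matching e row(s), so 5 row(s) emitted.
- stu_id=8: 5 matching e row(s), so 5 row(s) emitted.
- stu_id=NULL: no matching e row.
- stu_id=9: no matching e row.
- stu_id=9: no matching e row.
- stu_id=4: no matching e row.
- stu_id=4: no matching e row.
- 1 row(s) from e found no s partner → padded with NULL.
Total: 10 matched + 1 padded = 11 rows.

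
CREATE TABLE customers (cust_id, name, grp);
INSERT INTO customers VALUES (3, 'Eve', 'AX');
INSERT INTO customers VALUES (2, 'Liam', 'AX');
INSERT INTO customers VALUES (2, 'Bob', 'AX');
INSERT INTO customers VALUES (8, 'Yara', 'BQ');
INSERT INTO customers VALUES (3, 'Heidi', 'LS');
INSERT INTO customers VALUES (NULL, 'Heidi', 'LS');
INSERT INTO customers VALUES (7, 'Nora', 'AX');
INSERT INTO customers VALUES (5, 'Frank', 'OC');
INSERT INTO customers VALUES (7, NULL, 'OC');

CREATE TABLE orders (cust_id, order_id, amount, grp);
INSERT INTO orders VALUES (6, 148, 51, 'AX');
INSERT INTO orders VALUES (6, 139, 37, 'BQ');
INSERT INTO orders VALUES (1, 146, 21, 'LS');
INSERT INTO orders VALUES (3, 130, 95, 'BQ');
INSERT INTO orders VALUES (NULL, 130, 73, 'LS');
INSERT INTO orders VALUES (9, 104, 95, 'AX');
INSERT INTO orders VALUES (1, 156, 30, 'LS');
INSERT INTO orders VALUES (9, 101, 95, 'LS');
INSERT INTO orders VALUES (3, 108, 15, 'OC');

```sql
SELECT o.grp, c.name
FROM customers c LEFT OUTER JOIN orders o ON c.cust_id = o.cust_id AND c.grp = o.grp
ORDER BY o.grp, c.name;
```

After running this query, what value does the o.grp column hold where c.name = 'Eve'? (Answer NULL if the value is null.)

LEFT JOIN keeps every row from `customers`; unmatched rows get NULL for `orders`'s columns.
Matching on c.cust_id = o.cust_id AND c.grp = o.grp. A NULL in a compared column never satisfies the condition.
- cust_id=3, grp=AX: no o row matches, row kept with o columns NULL.
- cust_id=2, grp=AX: no o row matches, row kept with o columns NULL.
- cust_id=2, grp=AX: no o row matches, row kept with o columns NULL.
- cust_id=8, grp=BQ: no o row matches, row kept with o columns NULL.
- cust_id=3, grp=LS: no o row matches, row kept with o columns NULL.
- cust_id=NULL, grp=LS: no o row matches, row kept with o columns NULL.
- cust_id=7, grp=AX: no o row matches, row kept with o columns NULL.
- cust_id=5, grp=OC: no o row matches, row kept with o columns NULL.
- cust_id=7, grp=OC: no o row matches, row kept with o columns NULL.

NULL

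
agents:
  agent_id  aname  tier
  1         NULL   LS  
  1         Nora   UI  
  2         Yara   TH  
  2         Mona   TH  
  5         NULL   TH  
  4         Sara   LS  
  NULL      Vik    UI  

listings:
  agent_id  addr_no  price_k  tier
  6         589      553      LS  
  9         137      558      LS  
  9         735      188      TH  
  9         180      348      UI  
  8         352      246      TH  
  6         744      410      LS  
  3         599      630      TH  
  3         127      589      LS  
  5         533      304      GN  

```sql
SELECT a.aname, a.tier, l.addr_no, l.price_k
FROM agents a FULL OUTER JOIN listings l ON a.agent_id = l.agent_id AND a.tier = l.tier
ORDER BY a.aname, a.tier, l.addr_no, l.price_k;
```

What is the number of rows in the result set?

FULL OUTER JOIN keeps every row from both sides; unmatched rows get NULL for the other side's columns.
Matching on a.agent_id = l.agent_id AND a.tier = l.tier. A NULL in a compared column never satisfies the condition.
Matched pairs: 0; unmatched a rows kept: 7; unmatched l rows kept: 9.
Total: 0 matched + 16 padded = 16 rows.

16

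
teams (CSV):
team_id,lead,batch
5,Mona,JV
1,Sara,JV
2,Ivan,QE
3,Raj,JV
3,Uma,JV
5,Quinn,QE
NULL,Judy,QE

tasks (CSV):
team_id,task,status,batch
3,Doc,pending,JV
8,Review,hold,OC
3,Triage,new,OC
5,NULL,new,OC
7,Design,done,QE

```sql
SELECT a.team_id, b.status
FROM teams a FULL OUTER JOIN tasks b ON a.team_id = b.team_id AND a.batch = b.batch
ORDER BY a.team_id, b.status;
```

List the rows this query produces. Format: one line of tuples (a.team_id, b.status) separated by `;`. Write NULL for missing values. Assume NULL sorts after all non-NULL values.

(1, NULL); (2, NULL); (3, pending); (3, pending); (5, NULL); (5, NULL); (NULL, done); (NULL, hold); (NULL, new); (NULL, new); (NULL, NULL)

FULL OUTER JOIN keeps every row from both sides; unmatched rows get NULL for the other side's columns.
Matching on a.team_id = b.team_id AND a.batch = b.batch. A NULL in a compared column never satisfies the condition.
- a (team_id=5, batch=JV) has no partner → padded with NULL.
- a (team_id=1, batch=JV) has no partner → padded with NULL.
- a (team_id=2, batch=QE) has no partner → padded with NULL.
- a (team_id=3, batch=JV) pairs with 1 row(s) of b.
- a (team_id=3, batch=JV) pairs with 1 row(s) of b.
- a (team_id=5, batch=QE) has no partner → padded with NULL.
- a (team_id=NULL, batch=QE) has no partner → padded with NULL.
- plus 4 unmatched b row(s), each kept with NULL a columns.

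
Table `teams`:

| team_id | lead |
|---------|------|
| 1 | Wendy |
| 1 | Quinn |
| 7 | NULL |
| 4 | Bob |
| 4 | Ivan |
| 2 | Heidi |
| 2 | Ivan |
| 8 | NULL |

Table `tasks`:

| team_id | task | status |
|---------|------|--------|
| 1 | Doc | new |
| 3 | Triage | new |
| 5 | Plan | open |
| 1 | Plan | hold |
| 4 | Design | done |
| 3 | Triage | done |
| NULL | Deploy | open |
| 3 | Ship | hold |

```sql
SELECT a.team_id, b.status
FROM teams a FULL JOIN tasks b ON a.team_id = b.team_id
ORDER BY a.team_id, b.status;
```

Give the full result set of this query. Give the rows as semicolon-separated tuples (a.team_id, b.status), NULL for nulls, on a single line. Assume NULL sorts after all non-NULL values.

(1, hold); (1, hold); (1, new); (1, new); (2, NULL); (2, NULL); (4, done); (4, done); (7, NULL); (8, NULL); (NULL, done); (NULL, hold); (NULL, new); (NULL, open); (NULL, open)

FULL OUTER JOIN keeps every row from both sides; unmatched rows get NULL for the other side's columns.
Matching on a.team_id = b.team_id. A NULL in a compared column never satisfies the condition.
- a row (team_id=1): matches 2 b row(s) → 2 output row(s).
- a row (team_id=1): matches 2 b row(s) → 2 output row(s).
- a row (team_id=7): no match → kept, b columns NULL.
- a row (team_id=4): matches 1 b row(s) → 1 output row(s).
- a row (team_id=4): matches 1 b row(s) → 1 output row(s).
- a row (team_id=2): no match → kept, b columns NULL.
- a row (team_id=2): no match → kept, b columns NULL.
- a row (team_id=8): no match → kept, b columns NULL.
- 5 b row(s) had no a match → kept, a columns NULL.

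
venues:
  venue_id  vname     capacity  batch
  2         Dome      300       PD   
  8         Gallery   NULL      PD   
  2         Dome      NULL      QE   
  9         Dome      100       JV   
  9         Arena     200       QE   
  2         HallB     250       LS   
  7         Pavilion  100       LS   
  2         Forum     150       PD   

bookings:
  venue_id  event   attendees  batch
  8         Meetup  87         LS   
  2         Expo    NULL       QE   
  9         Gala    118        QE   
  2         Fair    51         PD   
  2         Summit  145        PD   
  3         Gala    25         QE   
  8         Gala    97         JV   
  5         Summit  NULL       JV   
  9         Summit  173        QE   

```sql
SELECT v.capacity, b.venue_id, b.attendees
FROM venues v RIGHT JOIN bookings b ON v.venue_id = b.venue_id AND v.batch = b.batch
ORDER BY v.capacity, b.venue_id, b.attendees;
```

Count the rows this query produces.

RIGHT JOIN keeps every row from `bookings`; unmatched rows get NULL for `venues`'s columns.
Matching on v.venue_id = b.venue_id AND v.batch = b.batch.
Matched pairs: 7; unmatched b rows kept: 4.
Total: 7 matched + 4 padded = 11 rows.

11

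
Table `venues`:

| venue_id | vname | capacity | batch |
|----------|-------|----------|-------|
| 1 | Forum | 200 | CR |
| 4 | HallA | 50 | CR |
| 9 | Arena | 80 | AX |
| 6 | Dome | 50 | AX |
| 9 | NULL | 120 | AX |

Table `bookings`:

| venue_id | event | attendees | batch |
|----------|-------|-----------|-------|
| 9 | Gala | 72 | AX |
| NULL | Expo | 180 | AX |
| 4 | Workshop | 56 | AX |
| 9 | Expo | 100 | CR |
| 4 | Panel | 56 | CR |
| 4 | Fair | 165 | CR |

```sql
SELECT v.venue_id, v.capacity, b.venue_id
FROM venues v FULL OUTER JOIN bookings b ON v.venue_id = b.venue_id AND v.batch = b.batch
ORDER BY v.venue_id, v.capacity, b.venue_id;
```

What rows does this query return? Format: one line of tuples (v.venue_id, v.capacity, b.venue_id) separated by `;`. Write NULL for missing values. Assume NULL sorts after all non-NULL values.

FULL OUTER JOIN keeps every row from both sides; unmatched rows get NULL for the other side's columns.
Matching on v.venue_id = b.venue_id AND v.batch = b.batch. A NULL in a compared column never satisfies the condition.
- v (venue_id=1, batch=CR) has no partner → padded with NULL.
- v (venue_id=4, batch=CR) pairs with 2 row(s) of b.
- v (venue_id=9, batch=AX) pairs with 1 row(s) of b.
- v (venue_id=6, batch=AX) has no partner → padded with NULL.
- v (venue_id=9, batch=AX) pairs with 1 row(s) of b.
- plus 3 unmatched b row(s), each kept with NULL v columns.
After projecting and ordering:
v.venue_id | v.capacity | b.venue_id
1 | 200 | NULL
4 | 50 | 4
4 | 50 | 4
6 | 50 | NULL
9 | 80 | 9
9 | 120 | 9
NULL | NULL | 4
NULL | NULL | 9
NULL | NULL | NULL

(1, 200, NULL); (4, 50, 4); (4, 50, 4); (6, 50, NULL); (9, 80, 9); (9, 120, 9); (NULL, NULL, 4); (NULL, NULL, 9); (NULL, NULL, NULL)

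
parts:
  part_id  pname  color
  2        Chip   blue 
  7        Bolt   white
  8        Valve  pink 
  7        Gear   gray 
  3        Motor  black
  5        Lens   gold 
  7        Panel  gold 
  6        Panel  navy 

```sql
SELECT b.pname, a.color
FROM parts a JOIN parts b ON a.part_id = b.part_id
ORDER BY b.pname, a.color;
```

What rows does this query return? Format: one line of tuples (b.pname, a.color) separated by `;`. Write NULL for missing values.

INNER JOIN keeps only pairs where the ON condition holds.
Matching on a.part_id = b.part_id.
- a row (part_id=2): matches 1 b row(s) → 1 output row(s).
- a row (part_id=7): matches 3 b row(s) → 3 output row(s).
- a row (part_id=8): matches 1 b row(s) → 1 output row(s).
- a row (part_id=7): matches 3 b row(s) → 3 output row(s).
- a row (part_id=3): matches 1 b row(s) → 1 output row(s).
- a row (part_id=5): matches 1 b row(s) → 1 output row(s).
- a row (part_id=7): matches 3 b row(s) → 3 output row(s).
- a row (part_id=6): matches 1 b row(s) → 1 output row(s).

(Bolt, gold); (Bolt, gray); (Bolt, white); (Chip, blue); (Gear, gold); (Gear, gray); (Gear, white); (Lens, gold); (Motor, black); (Panel, gold); (Panel, gray); (Panel, navy); (Panel, white); (Valve, pink)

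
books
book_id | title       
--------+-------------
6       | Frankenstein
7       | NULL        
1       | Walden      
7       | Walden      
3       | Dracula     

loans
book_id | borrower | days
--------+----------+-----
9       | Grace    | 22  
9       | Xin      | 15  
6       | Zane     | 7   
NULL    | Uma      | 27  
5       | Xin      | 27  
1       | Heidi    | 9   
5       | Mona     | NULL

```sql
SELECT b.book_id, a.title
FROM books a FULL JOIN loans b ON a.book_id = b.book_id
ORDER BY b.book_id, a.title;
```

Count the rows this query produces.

10

FULL OUTER JOIN keeps every row from both sides; unmatched rows get NULL for the other side's columns.
Matching on a.book_id = b.book_id. A NULL in a compared column never satisfies the condition.
- a (book_id=6) pairs with 1 row(s) of b.
- a (book_id=7) has no partner → padded with NULL.
- a (book_id=1) pairs with 1 row(s) of b.
- a (book_id=7) has no partner → padded with NULL.
- a (book_id=3) has no partner → padded with NULL.
- 5 row(s) from b found no a partner → padded with NULL.
Total: 2 matched + 8 padded = 10 rows.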